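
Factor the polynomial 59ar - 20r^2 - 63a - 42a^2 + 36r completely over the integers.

-(6a - 5r + 9)(7a - 4r)

Group: -7a(6a - 5r + 9) + 4r(6a - 5r + 9); both groups contain (6a - 5r + 9).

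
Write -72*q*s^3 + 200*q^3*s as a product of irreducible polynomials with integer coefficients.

8*q*s*(5*q + 3*s)*(5*q - 3*s)

Factor out 8*q*s, leaving 25*q^2 - 9*s^2, which is a difference of two squares.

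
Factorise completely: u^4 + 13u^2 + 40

(u^2 + 5)(u^2 + 8)

Substitute w = u^2 to get a quadratic in w, then factor.
u^2 + 8 is irreducible over ℤ (always positive, so no real roots).
u^2 + 5 is irreducible over ℤ (always positive, so no real roots).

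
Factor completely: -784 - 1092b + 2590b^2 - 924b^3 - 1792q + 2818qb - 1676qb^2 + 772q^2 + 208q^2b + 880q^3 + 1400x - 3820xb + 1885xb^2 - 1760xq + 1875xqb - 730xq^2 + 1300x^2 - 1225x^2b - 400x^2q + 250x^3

(10x - 10q - 11b - 4)(5x + 8q - 12b + 14)(5x - 11q - 7b + 14)

Group: 5x(50x^2 - 160xq - 125xb + 120x + 110q^2 + 191qb - 96q + 77b^2 - 126b - 56) + (8q - 12b + 14)(50x^2 - 160xq - 125xb + 120x + 110q^2 + 191qb - 96q + 77b^2 - 126b - 56); both groups contain (50x^2 - 160xq - 125xb + 120x + 110q^2 + 191qb - 96q + 77b^2 - 126b - 56), so (5x + 8q - 12b + 14) is a factor with cofactor 50x^2 - 160xq - 125xb + 120x + 110q^2 + 191qb - 96q + 77b^2 - 126b - 56.
The cofactor groups again: 50x^2 - 160xq - 125xb + 120x + 110q^2 + 191qb - 96q + 77b^2 - 126b - 56 = 10x(5x - 11q - 7b + 14) + (-10q - 11b - 4)(5x - 11q - 7b + 14); both groups contain (5x - 11q - 7b + 14), giving (10x - 10q - 11b - 4)(5x - 11q - 7b + 14).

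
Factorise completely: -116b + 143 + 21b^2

Need a pair with product 21·143 = 3003 and sum -116: that's -77 and -39.
Split the middle term: 21b^2 - 77b - 39b + 143 = 7b(3b - 11) - 13(3b - 11).

(3b - 11)(7b - 13)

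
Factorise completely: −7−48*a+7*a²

Need a pair with product 7·(−7) = −49 and sum −48: that's −49 and 1.
Split the middle term: 7*a²−49*a + a−7 = 7*a*(a−7) + (a−7).

(7*a+1)*(a−7)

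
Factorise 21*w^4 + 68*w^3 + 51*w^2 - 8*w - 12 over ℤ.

By the rational root theorem, w = -1 is a root, giving the factor (w + 1) and quotient 21*w^3 + 47*w^2 + 4*w - 12.
Next, w = 3/7 is a root, so (7*w - 3) is a factor; dividing leaves 3*w^2 + 8*w + 4.
The remaining quadratic factors as (w + 2)(3*w + 2).

(3*w + 2)*(7*w - 3)*(w + 1)*(w + 2)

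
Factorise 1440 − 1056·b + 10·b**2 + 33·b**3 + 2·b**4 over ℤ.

Trying the rational-root candidates, b = −12 is a root, so (b + 12) divides it; the quotient is 2·b**3 + 9·b**2 − 98·b + 120.
Next, b = 4 is a root, so (b − 4) divides it; the quotient is 2·b**2 + 17·b − 30.
The remaining quadratic factors as (2·b − 3)(b + 10).

(2·b − 3)·(b + 10)·(b + 12)·(b − 4)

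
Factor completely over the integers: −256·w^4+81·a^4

Difference of squares twice: with A = 3·a and B = 4·w, A⁴ − B⁴ = (A² − B²)(A² + B²), and A² − B² factors again.

(3·a+4·w)·(3·a−4·w)·(9·a^2+16·w^2)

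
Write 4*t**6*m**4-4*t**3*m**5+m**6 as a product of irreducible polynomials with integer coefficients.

m**4*(2*t**3-m)**2

Every term has a factor of m**4; factoring it out leaves 4*t**6-4*t**3*m+m**2.
Recognize a perfect-square trinomial with the parts m and 2*t**3.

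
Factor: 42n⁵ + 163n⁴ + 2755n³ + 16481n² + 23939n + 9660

Testing divisors of the constant over divisors of the leading coefficient, n = -5/7 is a root, so (7n + 5) is a factor; dividing leaves 6n⁴ + 19n³ + 380n² + 2083n + 1932.
Continuing, n = -4 is a root, so (n + 4) divides it; the quotient is 6n³ - 5n² + 400n + 483.
Continuing, n = -7/6 is a root, giving the factor (6n + 7) and quotient n² - 2n + 69.
The quadratic n² - 2n + 69 has discriminant -272 < 0 and is irreducible over ℤ.

(6n + 7)(7n + 5)(n + 4)(n² - 2n + 69)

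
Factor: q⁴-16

(q+2)(q-2)(q²+4)

(q)⁴ − (2)⁴ = ((q)² − (2)²)((q)² + (2)²); the first factor splits again, the second (q²+4) is irreducible.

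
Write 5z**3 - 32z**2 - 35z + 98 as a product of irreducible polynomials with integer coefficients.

Among the possible rational roots, z = 7 is a root, so (z - 7) divides it; the quotient is 5z**2 + 3z - 14.
The remaining quadratic factors as (z + 2)(5z - 7).

(5z - 7)(z + 2)(z - 7)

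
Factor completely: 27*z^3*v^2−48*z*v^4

Pull out the common factor 3*z*v^2; 9*z^2−16*v^2 is a difference of squares.

3*v^2*z*(3*z−4*v)*(3*z+4*v)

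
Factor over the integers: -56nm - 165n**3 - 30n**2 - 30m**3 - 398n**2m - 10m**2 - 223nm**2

-(3n + 5m)(11n + 6m + 2)(5n + m)

Group: 5n(-33n**2 - 73nm - 6n - 30m**2 - 10m) + m(-33n**2 - 73nm - 6n - 30m**2 - 10m); both groups contain (-33n**2 - 73nm - 6n - 30m**2 - 10m), so (5n + m) is a factor with cofactor -33n**2 - 73nm - 6n - 30m**2 - 10m.
The cofactor groups again: -33n**2 - 73nm - 6n - 30m**2 - 10m = -11n(3n + 5m) + (-6m - 2)(3n + 5m); both groups contain (3n + 5m), giving -(11n + 6m + 2)(3n + 5m).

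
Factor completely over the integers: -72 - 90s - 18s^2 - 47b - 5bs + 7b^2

(7b + 9s + 9)(b - 2s - 8)

Group: 7b(b - 2s - 8) + (9s + 9)(b - 2s - 8); both groups contain (b - 2s - 8).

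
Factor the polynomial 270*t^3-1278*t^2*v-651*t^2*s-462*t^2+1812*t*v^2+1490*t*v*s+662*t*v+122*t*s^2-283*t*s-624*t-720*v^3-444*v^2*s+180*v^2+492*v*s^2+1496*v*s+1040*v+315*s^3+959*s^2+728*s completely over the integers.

Group: 5*t*(54*t^2-126*t*v-33*t*s+48*t+60*v^2-8*v*s-80*v-35*s^2-56*s) + (-12*v-9*s-13)*(54*t^2-126*t*v-33*t*s+48*t+60*v^2-8*v*s-80*v-35*s^2-56*s); both groups contain (54*t^2-126*t*v-33*t*s+48*t+60*v^2-8*v*s-80*v-35*s^2-56*s), so (5*t-12*v-9*s-13) is a factor with cofactor 54*t^2-126*t*v-33*t*s+48*t+60*v^2-8*v*s-80*v-35*s^2-56*s.
The cofactor groups again: 54*t^2-126*t*v-33*t*s+48*t+60*v^2-8*v*s-80*v-35*s^2-56*s = 6*t*(9*t-6*v+5*s+8) + (-10*v-7*s)*(9*t-6*v+5*s+8); both groups contain (9*t-6*v+5*s+8), giving (6*t-10*v-7*s)*(9*t-6*v+5*s+8).

(6*t-10*v-7*s)*(5*t-12*v-9*s-13)*(9*t-6*v+5*s+8)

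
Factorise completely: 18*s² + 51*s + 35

Need a pair with product 18·35 = 630 and sum 51: that's 21 and 30.
Split the middle term: 18*s² + 21*s + 30*s + 35 = 3*s*(6*s + 7) + 5*(6*s + 7).

(3*s + 5)*(6*s + 7)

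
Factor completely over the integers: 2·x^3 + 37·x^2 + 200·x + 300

(2·x + 5)·(x + 10)·(x + 6)

Trying the rational-root candidates, x = -10 is a root, so (x + 10) divides it; the quotient is 2·x^2 + 17·x + 30.
The remaining quadratic factors as (x + 6)(2·x + 5).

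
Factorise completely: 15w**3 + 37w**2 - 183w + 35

(3w - 7)(5w - 1)(w + 5)

Testing divisors of the constant over divisors of the leading coefficient, w = 7/3 is a root, so (3w - 7) divides it; the quotient is 5w**2 + 24w - 5.
The remaining quadratic factors as (5w - 1)(w + 5).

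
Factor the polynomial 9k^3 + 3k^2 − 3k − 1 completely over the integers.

Group as (9k^3 − 3k) + (3k^2 − 1) = 3k(3k^2 − 1) + (3k^2 − 1).
Both groups share the factor (3k^2 − 1).

(3k + 1)(3k^2 − 1)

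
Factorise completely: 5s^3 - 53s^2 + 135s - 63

(5s - 3)(s - 3)(s - 7)

By the rational root theorem, s = 7 is a root, giving the factor (s - 7) and quotient 5s^2 - 18s + 9.
The remaining quadratic factors as (5s - 3)(s - 3).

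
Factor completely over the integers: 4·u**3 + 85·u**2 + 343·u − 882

(4·u − 7)·(u + 14)·(u + 9)

By the rational root theorem, u = 7/4 is a root, giving the factor (4·u − 7) and quotient u**2 + 23·u + 126.
The remaining quadratic factors as (u + 9)(u + 14).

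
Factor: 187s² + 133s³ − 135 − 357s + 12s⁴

(3s + 1)(4s − 5)(s + 3)(s + 9)

Testing divisors of the constant over divisors of the leading coefficient, s = −1/3 is a root, so (3s + 1) divides it; the quotient is 4s³ + 43s² + 48s − 135.
Next, s = −9 is a root, so (s + 9) is a factor; dividing leaves 4s² + 7s − 15.
The remaining quadratic factors as (s + 3)(4s − 5).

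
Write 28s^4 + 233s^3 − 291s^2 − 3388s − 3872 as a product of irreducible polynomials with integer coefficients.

By the rational root theorem, s = −11/7 is a root, so (7s + 11) divides it; the quotient is 4s^3 + 27s^2 − 84s − 352.
Then s = 4 is a root, so (s − 4) is a factor; dividing leaves 4s^2 + 43s + 88.
The remaining quadratic factors as (s + 8)(4s + 11).

(4s + 11)(7s + 11)(s + 8)(s − 4)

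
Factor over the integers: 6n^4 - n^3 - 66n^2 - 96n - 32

Testing divisors of the constant over divisors of the leading coefficient, n = -4/3 is a root, so (3n + 4) is a factor; dividing leaves 2n^3 - 3n^2 - 18n - 8.
Next, n = -2 is a root, so (n + 2) divides it; the quotient is 2n^2 - 7n - 4.
The remaining quadratic factors as (2n + 1)(n - 4).

(2n + 1)(3n + 4)(n + 2)(n - 4)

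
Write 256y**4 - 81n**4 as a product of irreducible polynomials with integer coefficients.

(4y)⁴ − (3n)⁴ = ((4y)² − (3n)²)((4y)² + (3n)²); the first factor splits again, the second (16y**2 + 9n**2) is irreducible.

(4y - 3n)(4y + 3n)(16y**2 + 9n**2)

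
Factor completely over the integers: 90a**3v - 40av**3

10av(3a + 2v)(3a - 2v)

Every term has a factor of 10av. Then 9a**2 - 4v**2 = (3a)² − (2v)².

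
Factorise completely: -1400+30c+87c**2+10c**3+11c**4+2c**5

(2c-5)(c+4)(c+5)(c**2-c+14)

Trying the rational-root candidates, c = -5 is a root, giving the factor (c+5) and quotient 2c**4+c**3+5c**2+62c-280.
Next, c = -4 is a root, giving the factor (c+4) and quotient 2c**3-7c**2+33c-70.
Continuing, c = 5/2 is a root, giving the factor (2c-5) and quotient c**2-c+14.
The quadratic c**2-c+14 has discriminant -55 < 0 and is irreducible over ℤ.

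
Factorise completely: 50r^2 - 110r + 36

2(5r - 2)(5r - 9)

Pull out the common factor 2, then factor the remaining trinomial.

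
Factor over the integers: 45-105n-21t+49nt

Group as (49nt-105n) + (-21t+45) = 7n(7t-15) - 3(7t-15).
Both groups share the factor (7t-15).

(7n-3)(7t-15)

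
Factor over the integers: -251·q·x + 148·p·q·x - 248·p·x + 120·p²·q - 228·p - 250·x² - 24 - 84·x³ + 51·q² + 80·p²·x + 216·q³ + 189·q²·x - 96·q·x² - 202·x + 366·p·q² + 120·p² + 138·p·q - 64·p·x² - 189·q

Group: 3·q·(40·p² + 122·p·q - 32·p·x - 76·p + 72·q² + 15·q·x - 55·q - 42·x² - 62·x - 8) + (2·x + 3)·(40·p² + 122·p·q - 32·p·x - 76·p + 72·q² + 15·q·x - 55·q - 42·x² - 62·x - 8); both groups contain (40·p² + 122·p·q - 32·p·x - 76·p + 72·q² + 15·q·x - 55·q - 42·x² - 62·x - 8), so (3·q + 2·x + 3) is a factor with cofactor 40·p² + 122·p·q - 32·p·x - 76·p + 72·q² + 15·q·x - 55·q - 42·x² - 62·x - 8.
The cofactor groups again: 40·p² + 122·p·q - 32·p·x - 76·p + 72·q² + 15·q·x - 55·q - 42·x² - 62·x - 8 = 4·p·(10·p + 8·q + 7·x + 1) + (9·q - 6·x - 8)·(10·p + 8·q + 7·x + 1); both groups contain (10·p + 8·q + 7·x + 1), giving (4·p + 9·q - 6·x - 8)·(10·p + 8·q + 7·x + 1).

(10·p + 8·q + 7·x + 1)·(3·q + 2·x + 3)·(4·p + 9·q - 6·x - 8)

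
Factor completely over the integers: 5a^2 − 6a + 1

(5a − 1)(a − 1)

Need a pair with product 5·1 = 5 and sum −6: that's −1 and −5.
Split the middle term: 5a^2 − a − 5a + 1 = a(5a − 1) − (5a − 1).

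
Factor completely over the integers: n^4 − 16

(n + 2)(n − 2)(n^2 + 4)

Write as (n^2)² − (4)², then factor n^2 − 4 once more.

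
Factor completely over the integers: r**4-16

(r+2)(r-2)(r**2+4)

(r)⁴ − (2)⁴ = ((r)² − (2)²)((r)² + (2)²); the first factor splits again, the second (r**2+4) is irreducible.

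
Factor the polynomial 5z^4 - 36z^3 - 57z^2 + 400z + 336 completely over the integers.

By the rational root theorem, z = 4 is a root, so (z - 4) is a factor; dividing leaves 5z^3 - 16z^2 - 121z - 84.
Continuing, z = -4/5 is a root, giving the factor (5z + 4) and quotient z^2 - 4z - 21.
The remaining quadratic factors as (z - 7)(z + 3).

(5z + 4)(z + 3)(z - 4)(z - 7)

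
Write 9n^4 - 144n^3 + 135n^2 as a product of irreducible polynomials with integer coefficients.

Pull out the common factor 9n^2, then factor the remaining trinomial.

9n^2(n - 1)(n - 15)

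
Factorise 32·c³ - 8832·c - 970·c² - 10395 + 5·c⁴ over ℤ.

(5·c + 7)·(c + 11)·(c + 9)·(c - 15)

Trying the rational-root candidates, c = -7/5 is a root, so (5·c + 7) is a factor; dividing leaves c³ + 5·c² - 201·c - 1485.
Then c = -9 is a root, giving the factor (c + 9) and quotient c² - 4·c - 165.
The remaining quadratic factors as (c + 11)(c - 15).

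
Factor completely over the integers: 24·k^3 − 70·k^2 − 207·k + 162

By the rational root theorem, k = −9/4 is a root, so (4·k + 9) is a factor; dividing leaves 6·k^2 − 31·k + 18.
The remaining quadratic factors as (2·k − 9)(3·k − 2).

(2·k − 9)·(3·k − 2)·(4·k + 9)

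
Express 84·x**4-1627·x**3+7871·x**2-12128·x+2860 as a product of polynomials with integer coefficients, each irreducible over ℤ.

By the rational root theorem, x = 13 is a root, so (x-13) divides it; the quotient is 84·x**3-535·x**2+916·x-220.
Continuing, x = 11/4 is a root, giving the factor (4·x-11) and quotient 21·x**2-76·x+20.
The remaining quadratic factors as (3·x-10)(7·x-2).

(3·x-10)·(4·x-11)·(7·x-2)·(x-13)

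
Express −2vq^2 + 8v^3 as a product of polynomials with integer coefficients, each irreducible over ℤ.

2v(2v − q)(2v + q)

Pull out the common factor 2v; 4v^2 − q^2 is a difference of squares.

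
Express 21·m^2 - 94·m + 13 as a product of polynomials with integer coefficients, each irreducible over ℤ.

(3·m - 13)·(7·m - 1)

Need a pair with product 21·13 = 273 and sum -94: that's -3 and -91.
Split the middle term: 21·m^2 - 3·m - 91·m + 13 = 3·m·(7·m - 1) - 13·(7·m - 1).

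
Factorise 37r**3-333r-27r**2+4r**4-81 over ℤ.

(4r+1)(r+3)(r+9)(r-3)

Trying the rational-root candidates, r = -9 is a root, giving the factor (r+9) and quotient 4r**3+r**2-36r-9.
Then r = -3 is a root, so (r+3) divides it; the quotient is 4r**2-11r-3.
The remaining quadratic factors as (4r+1)(r-3).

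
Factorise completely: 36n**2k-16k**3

Pull out the common factor 4k; 9n**2-4k**2 is a difference of squares.

4k(3n-2k)(3n+2k)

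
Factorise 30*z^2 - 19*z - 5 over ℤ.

(5*z + 1)*(6*z - 5)

Need a pair with product 30·(-5) = -150 and sum -19: that's 6 and -25.
Split the middle term: 30*z^2 + 6*z - 25*z - 5 = 6*z*(5*z + 1) - 5*(5*z + 1).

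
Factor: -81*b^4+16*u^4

(2*u-3*b)*(2*u+3*b)*(4*u^2+9*b^2)

Write as (4*u^2)² − (9*b^2)², then factor 4*u^2-9*b^2 once more.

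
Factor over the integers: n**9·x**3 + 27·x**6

x**3·(n**3 + 3·x)·(n**6 - 3·n**3·x + 9·x**2)

Pull out the common factor x**3, leaving n**9 + 27·x**3.
Recognize a sum of cubes with the parts n**3 and 3·x.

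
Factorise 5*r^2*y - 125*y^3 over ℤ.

5*y*(r + 5*y)*(r - 5*y)

Every term has a factor of 5*y. Then r^2 - 25*y^2 = (r)² − (5*y)².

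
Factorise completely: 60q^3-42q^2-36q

6q(2q+1)(5q-6)

Pull out the common factor 6q, then factor the remaining trinomial.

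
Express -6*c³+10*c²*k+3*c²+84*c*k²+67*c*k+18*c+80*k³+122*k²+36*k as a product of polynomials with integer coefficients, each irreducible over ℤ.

Group: c*(-6*c²-20*c*k-9*c-16*k²-18*k) + (-5*k-2)*(-6*c²-20*c*k-9*c-16*k²-18*k); both groups contain (-6*c²-20*c*k-9*c-16*k²-18*k), so (c-5*k-2) is a factor with cofactor -6*c²-20*c*k-9*c-16*k²-18*k.
The cofactor groups again: -6*c²-20*c*k-9*c-16*k²-18*k = -6*c*(c+2*k) + (-8*k-9)*(c+2*k); both groups contain (c+2*k), giving -(6*c+8*k+9)*(c+2*k).

-(6*c+8*k+9)*(c+2*k)*(c-5*k-2)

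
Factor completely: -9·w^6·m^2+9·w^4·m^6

Factor out 9·w^4·m^2 first: what remains is -w^2+m^4.
Recognize a difference of squares with the parts m^2 and w.

-9·m^2·w^4·(w-m^2)·(w+m^2)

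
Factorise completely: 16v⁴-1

(2v+1)(2v-1)(4v²+1)

Difference of squares twice: with A = 2v and B = 1, A⁴ − B⁴ = (A² − B²)(A² + B²), and A² − B² factors again.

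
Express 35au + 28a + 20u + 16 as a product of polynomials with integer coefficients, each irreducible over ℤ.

Group as (35au + 28a) + (20u + 16) = 7a(5u + 4) + 4(5u + 4).
Both groups share the factor (5u + 4).

(5u + 4)(7a + 4)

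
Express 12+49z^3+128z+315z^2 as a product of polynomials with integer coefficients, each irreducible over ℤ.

(7z+1)(7z+2)(z+6)

Trying the rational-root candidates, z = -1/7 is a root, so (7z+1) is a factor; dividing leaves 7z^2+44z+12.
The remaining quadratic factors as (7z+2)(z+6).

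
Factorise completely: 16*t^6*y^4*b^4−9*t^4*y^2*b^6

Pull out the common factor t^4*y^2*b^4, leaving 16*t^2*y^2−9*b^2.
Recognize a difference of squares with the parts 4*t*y and 3*b.

b^4*t^4*y^2*(4*t*y−3*b)*(4*t*y+3*b)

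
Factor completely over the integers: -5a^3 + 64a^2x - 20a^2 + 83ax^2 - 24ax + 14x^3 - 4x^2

Group: a(-5a^2 + 69ax - 20a + 14x^2 - 4x) + x(-5a^2 + 69ax - 20a + 14x^2 - 4x); both groups contain (-5a^2 + 69ax - 20a + 14x^2 - 4x), so (a + x) is a factor with cofactor -5a^2 + 69ax - 20a + 14x^2 - 4x.
The cofactor groups again: -5a^2 + 69ax - 20a + 14x^2 - 4x = -5a(a - 14x + 4) - x(a - 14x + 4); both groups contain (a - 14x + 4), giving -(5a + x)(a - 14x + 4).

-(5a + x)(a + x)(a - 14x + 4)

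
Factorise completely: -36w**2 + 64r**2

Pull out the common factor 4; 16r**2 - 9w**2 is a difference of squares.

4(4r + 3w)(4r - 3w)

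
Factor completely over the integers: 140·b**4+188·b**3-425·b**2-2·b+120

(2·b+1)·(2·b+5)·(5·b-4)·(7·b-6)

By the rational root theorem, b = -1/2 is a root, so (2·b+1) divides it; the quotient is 70·b**3+59·b**2-242·b+120.
Next, b = -5/2 is a root, giving the factor (2·b+5) and quotient 35·b**2-58·b+24.
The remaining quadratic factors as (7·b-6)(5·b-4).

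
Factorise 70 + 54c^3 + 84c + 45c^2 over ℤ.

(6c + 5)(9c^2 + 14)

Group as (54c^3 + 84c) + (45c^2 + 70) = 6c(9c^2 + 14) + 5(9c^2 + 14).
Both groups share the factor (9c^2 + 14).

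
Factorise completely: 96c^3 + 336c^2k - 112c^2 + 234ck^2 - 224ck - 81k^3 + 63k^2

(4c + 9k)(4c - k)(6c + 9k - 7)

Group: 4c(24c^2 + 30ck - 28c - 9k^2 + 7k) + 9k(24c^2 + 30ck - 28c - 9k^2 + 7k); both groups contain (24c^2 + 30ck - 28c - 9k^2 + 7k), so (4c + 9k) is a factor with cofactor 24c^2 + 30ck - 28c - 9k^2 + 7k.
The cofactor groups again: 24c^2 + 30ck - 28c - 9k^2 + 7k = 4c(6c + 9k - 7) - k(6c + 9k - 7); both groups contain (6c + 9k - 7), giving (4c - k)(6c + 9k - 7).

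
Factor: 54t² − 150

Pull out the common factor 6; 9t² − 25 is a difference of squares.

6(3t + 5)(3t − 5)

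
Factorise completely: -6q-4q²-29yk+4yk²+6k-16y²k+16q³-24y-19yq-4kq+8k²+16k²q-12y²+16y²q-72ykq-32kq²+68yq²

-(4y-k+q)(4k-4q+3)(y+4q+2)

Group: y(-16yk+16yq-12y+4k²-8kq+3k+4q²-3q) + (4q+2)(-16yk+16yq-12y+4k²-8kq+3k+4q²-3q); both groups contain (-16yk+16yq-12y+4k²-8kq+3k+4q²-3q), so (y+4q+2) is a factor with cofactor -16yk+16yq-12y+4k²-8kq+3k+4q²-3q.
The cofactor groups again: -16yk+16yq-12y+4k²-8kq+3k+4q²-3q = -4y(4k-4q+3) + (k-q)(4k-4q+3); both groups contain (4k-4q+3), giving -(4y-k+q)(4k-4q+3).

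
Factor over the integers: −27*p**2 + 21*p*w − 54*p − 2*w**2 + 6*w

Group: −9*p*(3*p − 2*w + 6) + w*(3*p − 2*w + 6); both groups contain (3*p − 2*w + 6).

−(3*p − 2*w + 6)*(9*p − w)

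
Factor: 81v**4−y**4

(3v+y)(3v−y)(9v**2+y**2)

(3v)⁴ − (y)⁴ = ((3v)² − (y)²)((3v)² + (y)²); the first factor splits again, the second (9v**2+y**2) is irreducible.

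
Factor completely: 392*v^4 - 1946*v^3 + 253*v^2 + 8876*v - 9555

Among the possible rational roots, v = 13/7 is a root, so (7*v - 13) divides it; the quotient is 56*v^3 - 174*v^2 - 287*v + 735.
Next, v = -15/7 is a root, so (7*v + 15) is a factor; dividing leaves 8*v^2 - 42*v + 49.
The remaining quadratic factors as (4*v - 7)(2*v - 7).

(2*v - 7)*(4*v - 7)*(7*v + 15)*(7*v - 13)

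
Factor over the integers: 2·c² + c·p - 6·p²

Group: 2·c·(c + 2·p) - 3·p·(c + 2·p); both groups contain (c + 2·p).

(2·c - 3·p)·(c + 2·p)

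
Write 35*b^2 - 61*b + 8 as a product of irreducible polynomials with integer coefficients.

(5*b - 8)*(7*b - 1)

Need a pair with product 35·8 = 280 and sum -61: that's -56 and -5.
Split the middle term: 35*b^2 - 56*b - 5*b + 8 = 7*b*(5*b - 8) - (5*b - 8).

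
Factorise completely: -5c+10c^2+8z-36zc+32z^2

Group: 4z(8z-5c) + (-2c+1)(8z-5c); both groups contain (8z-5c).

(4z-2c+1)(8z-5c)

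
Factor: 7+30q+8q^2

Need a pair with product 8·7 = 56 and sum 30: that's 2 and 28.
Split the middle term: 8q^2+2q + 28q+7 = 2q(4q+1) + 7(4q+1).

(2q+7)(4q+1)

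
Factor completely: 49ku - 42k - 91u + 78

Group as (49ku - 42k) + (-91u + 78) = 7k(7u - 6) - 13(7u - 6).
Both groups share the factor (7u - 6).

(7k - 13)(7u - 6)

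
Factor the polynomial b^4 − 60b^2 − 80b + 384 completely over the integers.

(b + 4)(b + 6)(b − 2)(b − 8)

Trying the rational-root candidates, b = −6 is a root, so (b + 6) divides it; the quotient is b^3 − 6b^2 − 24b + 64.
Next, b = 2 is a root, giving the factor (b − 2) and quotient b^2 − 4b − 32.
The remaining quadratic factors as (b + 4)(b − 8).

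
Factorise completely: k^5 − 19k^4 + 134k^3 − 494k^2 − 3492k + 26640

(k + 5)(k − 12)(k − 6)(k^2 − 6k + 74)

Among the possible rational roots, k = 6 is a root, giving the factor (k − 6) and quotient k^4 − 13k^3 + 56k^2 − 158k − 4440.
Continuing, k = −5 is a root, so (k + 5) is a factor; dividing leaves k^3 − 18k^2 + 146k − 888.
Then k = 12 is a root, giving the factor (k − 12) and quotient k^2 − 6k + 74.
The quadratic k^2 − 6k + 74 has discriminant −260 < 0 and is irreducible over ℤ.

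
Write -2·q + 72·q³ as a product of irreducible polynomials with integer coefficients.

2·q·(6·q + 1)·(6·q - 1)

Factor out 2·q, leaving 36·q² - 1, which is a difference of two squares.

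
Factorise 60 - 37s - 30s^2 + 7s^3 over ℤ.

By the rational root theorem, s = -12/7 is a root, giving the factor (7s + 12) and quotient s^2 - 6s + 5.
The remaining quadratic factors as (s - 1)(s - 5).

(7s + 12)(s - 1)(s - 5)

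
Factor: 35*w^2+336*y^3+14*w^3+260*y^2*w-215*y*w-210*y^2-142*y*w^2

Group: 6*y*(56*y^2-22*y*w-35*y+2*w^2+5*w) + 7*w*(56*y^2-22*y*w-35*y+2*w^2+5*w); both groups contain (56*y^2-22*y*w-35*y+2*w^2+5*w), so (6*y+7*w) is a factor with cofactor 56*y^2-22*y*w-35*y+2*w^2+5*w.
The cofactor groups again: 56*y^2-22*y*w-35*y+2*w^2+5*w = 8*y*(7*y-w) + (-2*w-5)*(7*y-w); both groups contain (7*y-w), giving (8*y-2*w-5)*(7*y-w).

(8*y-2*w-5)*(7*y-w)*(6*y+7*w)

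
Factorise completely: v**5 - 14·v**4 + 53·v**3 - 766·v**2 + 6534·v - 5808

Testing divisors of the constant over divisors of the leading coefficient, v = 1 is a root, giving the factor (v - 1) and quotient v**4 - 13·v**3 + 40·v**2 - 726·v + 5808.
Then v = 8 is a root, giving the factor (v - 8) and quotient v**3 - 5·v**2 - 726.
Continuing, v = 11 is a root, so (v - 11) is a factor; dividing leaves v**2 + 6·v + 66.
The quadratic v**2 + 6·v + 66 has discriminant -228 < 0 and is irreducible over ℤ.

(v - 1)·(v - 11)·(v - 8)·(v**2 + 6·v + 66)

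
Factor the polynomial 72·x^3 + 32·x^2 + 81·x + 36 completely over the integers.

Group as (72·x^3 + 81·x) + (32·x^2 + 36) = 9·x·(8·x^2 + 9) + 4·(8·x^2 + 9).
Both groups share the factor (8·x^2 + 9).

(9·x + 4)·(8·x^2 + 9)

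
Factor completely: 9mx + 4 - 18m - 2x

Group as (9mx - 18m) + (-2x + 4) = 9m(x - 2) - 2(x - 2).
Both groups share the factor (x - 2).

(9m - 2)(x - 2)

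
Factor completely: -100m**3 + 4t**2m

Every term has a factor of 4m. Then t**2 - 25m**2 = (t)² − (5m)².

4m(t - 5m)(t + 5m)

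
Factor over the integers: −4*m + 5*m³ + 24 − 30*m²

(m − 6)*(5*m² − 4)

Group as (5*m³ − 4*m) + (−30*m² + 24) = m*(5*m² − 4) − 6*(5*m² − 4).
Both groups share the factor (5*m² − 4).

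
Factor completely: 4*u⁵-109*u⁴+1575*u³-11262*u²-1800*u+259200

(4*u+15)*(u-10)*(u-9)*(u²-12*u+192)

Trying the rational-root candidates, u = 10 is a root, so (u-10) is a factor; dividing leaves 4*u⁴-69*u³+885*u²-2412*u-25920.
Then u = -15/4 is a root, so (4*u+15) divides it; the quotient is u³-21*u²+300*u-1728.
Continuing, u = 9 is a root, giving the factor (u-9) and quotient u²-12*u+192.
The quadratic u²-12*u+192 has discriminant -624 < 0 and is irreducible over ℤ.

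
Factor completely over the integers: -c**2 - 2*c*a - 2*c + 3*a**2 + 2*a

-(c - a)*(c + 3*a + 2)

Group: -c*(c + 3*a + 2) + a*(c + 3*a + 2); both groups contain (c + 3*a + 2).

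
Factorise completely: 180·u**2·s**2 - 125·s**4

5·s**2·(6·u - 5·s)·(6·u + 5·s)

Pull out the common factor 5·s**2; 36·u**2 - 25·s**2 is a difference of squares.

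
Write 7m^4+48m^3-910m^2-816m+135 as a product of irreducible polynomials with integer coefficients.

Testing divisors of the constant over divisors of the leading coefficient, m = -1 is a root, giving the factor (m+1) and quotient 7m^3+41m^2-951m+135.
Then m = 9 is a root, so (m-9) is a factor; dividing leaves 7m^2+104m-15.
The remaining quadratic factors as (7m-1)(m+15).

(7m-1)(m+1)(m+15)(m-9)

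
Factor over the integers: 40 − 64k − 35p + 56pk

(7p − 8)(8k − 5)

Group as (56pk − 35p) + (−64k + 40) = 7p(8k − 5) − 8(8k − 5).
Both groups share the factor (8k − 5).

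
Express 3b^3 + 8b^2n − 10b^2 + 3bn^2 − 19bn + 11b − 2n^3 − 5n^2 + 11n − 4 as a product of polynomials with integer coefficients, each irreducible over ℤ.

(3b − n − 4)(b + 2n − 1)(b + n − 1)

Group: b(3b^2 + 2bn − 7b − n^2 − 3n + 4) + (2n − 1)(3b^2 + 2bn − 7b − n^2 − 3n + 4); both groups contain (3b^2 + 2bn − 7b − n^2 − 3n + 4), so (b + 2n − 1) is a factor with cofactor 3b^2 + 2bn − 7b − n^2 − 3n + 4.
The cofactor groups again: 3b^2 + 2bn − 7b − n^2 − 3n + 4 = b(3b − n − 4) + (n − 1)(3b − n − 4); both groups contain (3b − n − 4), giving (b + n − 1)(3b − n − 4).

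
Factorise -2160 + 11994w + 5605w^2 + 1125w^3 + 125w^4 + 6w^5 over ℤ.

Testing divisors of the constant over divisors of the leading coefficient, w = -6 is a root, giving the factor (w + 6) and quotient 6w^4 + 89w^3 + 591w^2 + 2059w - 360.
Continuing, w = 1/6 is a root, giving the factor (6w - 1) and quotient w^3 + 15w^2 + 101w + 360.
Then w = -8 is a root, giving the factor (w + 8) and quotient w^2 + 7w + 45.
The quadratic w^2 + 7w + 45 has discriminant -131 < 0 and is irreducible over ℤ.

(6w - 1)(w + 6)(w + 8)(w^2 + 7w + 45)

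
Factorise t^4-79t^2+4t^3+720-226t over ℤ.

(t+5)(t+9)(t-2)(t-8)

Testing divisors of the constant over divisors of the leading coefficient, t = -5 is a root, so (t+5) is a factor; dividing leaves t^3-t^2-74t+144.
Continuing, t = -9 is a root, so (t+9) is a factor; dividing leaves t^2-10t+16.
The remaining quadratic factors as (t-8)(t-2).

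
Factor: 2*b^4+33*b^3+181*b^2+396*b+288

(2*b+3)*(b+3)*(b+4)*(b+8)

By the rational root theorem, b = -4 is a root, so (b+4) divides it; the quotient is 2*b^3+25*b^2+81*b+72.
Continuing, b = -8 is a root, so (b+8) divides it; the quotient is 2*b^2+9*b+9.
The remaining quadratic factors as (b+3)(2*b+3).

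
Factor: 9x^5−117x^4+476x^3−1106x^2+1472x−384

Among the possible rational roots, x = 1/3 is a root, giving the factor (3x−1) and quotient 3x^4−38x^3+146x^2−320x+384.
Continuing, x = 8/3 is a root, giving the factor (3x−8) and quotient x^3−10x^2+22x−48.
Then x = 8 is a root, giving the factor (x−8) and quotient x^2−2x+6.
The quadratic x^2−2x+6 has discriminant −20 < 0 and is irreducible over ℤ.

(3x−1)(3x−8)(x−8)(x^2−2x+6)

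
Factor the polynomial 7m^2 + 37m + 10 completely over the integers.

Need a pair with product 7·10 = 70 and sum 37: that's 2 and 35.
Split the middle term: 7m^2 + 2m + 35m + 10 = m(7m + 2) + 5(7m + 2).

(7m + 2)(m + 5)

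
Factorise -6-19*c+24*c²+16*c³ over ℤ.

(4*c+1)*(4*c-3)*(c+2)

Testing divisors of the constant over divisors of the leading coefficient, c = 3/4 is a root, so (4*c-3) divides it; the quotient is 4*c²+9*c+2.
The remaining quadratic factors as (4*c+1)(c+2).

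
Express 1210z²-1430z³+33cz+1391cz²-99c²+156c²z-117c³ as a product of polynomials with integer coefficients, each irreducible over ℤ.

Group: 3c(-39c²-91cz-33c+130z²-110z) - 11z(-39c²-91cz-33c+130z²-110z); both groups contain (-39c²-91cz-33c+130z²-110z), so (3c-11z) is a factor with cofactor -39c²-91cz-33c+130z²-110z.
The cofactor groups again: -39c²-91cz-33c+130z²-110z = -3c(13c-13z+11) - 10z(13c-13z+11); both groups contain (13c-13z+11), giving -(3c+10z)(13c-13z+11).

-(13c-13z+11)(3c+10z)(3c-11z)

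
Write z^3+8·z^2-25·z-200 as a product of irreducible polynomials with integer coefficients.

Testing divisors of the constant over divisors of the leading coefficient, z = 5 is a root, so (z-5) divides it; the quotient is z^2+13·z+40.
The remaining quadratic factors as (z+5)(z+8).

(z+5)·(z+8)·(z-5)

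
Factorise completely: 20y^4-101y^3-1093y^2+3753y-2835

By the rational root theorem, y = 9 is a root, so (y-9) divides it; the quotient is 20y^3+79y^2-382y+315.
Then y = -7 is a root, so (y+7) divides it; the quotient is 20y^2-61y+45.
The remaining quadratic factors as (5y-9)(4y-5).

(4y-5)(5y-9)(y+7)(y-9)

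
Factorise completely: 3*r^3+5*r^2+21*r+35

Group as (3*r^3+21*r) + (5*r^2+35) = 3*r*(r^2+7) + 5*(r^2+7).
Both groups share the factor (r^2+7).

(3*r+5)*(r^2+7)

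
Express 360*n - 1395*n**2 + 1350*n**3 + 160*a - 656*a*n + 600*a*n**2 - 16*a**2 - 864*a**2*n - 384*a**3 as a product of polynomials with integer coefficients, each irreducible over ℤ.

-(12*a - 15*n + 8)*(4*a + 9*n)*(8*a + 10*n - 5)

Group: 4*a*(-96*a**2 - 4*a + 150*n**2 - 155*n + 40) + 9*n*(-96*a**2 - 4*a + 150*n**2 - 155*n + 40); both groups contain (-96*a**2 - 4*a + 150*n**2 - 155*n + 40), so (4*a + 9*n) is a factor with cofactor -96*a**2 - 4*a + 150*n**2 - 155*n + 40.
The cofactor groups again: -96*a**2 - 4*a + 150*n**2 - 155*n + 40 = -12*a*(8*a + 10*n - 5) + (15*n - 8)*(8*a + 10*n - 5); both groups contain (8*a + 10*n - 5), giving -(12*a - 15*n + 8)*(8*a + 10*n - 5).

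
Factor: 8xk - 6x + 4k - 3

(2x + 1)(4k - 3)

Group as (8xk - 6x) + (4k - 3) = 2x(4k - 3) + (4k - 3).
Both groups share the factor (4k - 3).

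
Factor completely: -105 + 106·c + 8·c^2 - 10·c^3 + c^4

(c + 3)·(c - 1)·(c - 5)·(c - 7)

Trying the rational-root candidates, c = 1 is a root, so (c - 1) divides it; the quotient is c^3 - 9·c^2 - c + 105.
Then c = 5 is a root, giving the factor (c - 5) and quotient c^2 - 4·c - 21.
The remaining quadratic factors as (c - 7)(c + 3).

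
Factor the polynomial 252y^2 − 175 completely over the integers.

7(6y + 5)(6y − 5)

Pull out the common factor 7; 36y^2 − 25 is a difference of squares.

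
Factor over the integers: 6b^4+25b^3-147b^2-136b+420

(2b-3)(3b-10)(b+2)(b+7)

Testing divisors of the constant over divisors of the leading coefficient, b = -7 is a root, so (b+7) is a factor; dividing leaves 6b^3-17b^2-28b+60.
Next, b = -2 is a root, so (b+2) is a factor; dividing leaves 6b^2-29b+30.
The remaining quadratic factors as (3b-10)(2b-3).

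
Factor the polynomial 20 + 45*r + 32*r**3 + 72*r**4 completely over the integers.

(9*r + 4)*(8*r**3 + 5)

Group as (72*r**4 + 45*r) + (32*r**3 + 20) = 9*r*(8*r**3 + 5) + 4*(8*r**3 + 5).
Both groups share the factor (8*r**3 + 5).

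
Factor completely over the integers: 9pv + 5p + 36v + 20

Group as (9pv + 5p) + (36v + 20) = p(9v + 5) + 4(9v + 5).
Both groups share the factor (9v + 5).

(9v + 5)(p + 4)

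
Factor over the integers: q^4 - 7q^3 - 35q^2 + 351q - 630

(q + 7)(q - 3)(q - 5)(q - 6)

Trying the rational-root candidates, q = 5 is a root, so (q - 5) is a factor; dividing leaves q^3 - 2q^2 - 45q + 126.
Then q = -7 is a root, giving the factor (q + 7) and quotient q^2 - 9q + 18.
The remaining quadratic factors as (q - 6)(q - 3).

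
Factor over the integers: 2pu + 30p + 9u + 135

Group as (2pu + 30p) + (9u + 135) = 2p(u + 15) + 9(u + 15).
Both groups share the factor (u + 15).

(2p + 9)(u + 15)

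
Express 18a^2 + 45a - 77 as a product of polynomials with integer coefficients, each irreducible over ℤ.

Need a pair with product 18·(-77) = -1386 and sum 45: that's 66 and -21.
Split the middle term: 18a^2 + 66a - 21a - 77 = 6a(3a + 11) - 7(3a + 11).

(3a + 11)(6a - 7)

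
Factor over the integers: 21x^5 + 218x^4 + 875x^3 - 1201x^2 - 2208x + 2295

(3x + 5)(7x - 9)(x - 1)(x^2 + 11x + 51)

Among the possible rational roots, x = 1 is a root, so (x - 1) is a factor; dividing leaves 21x^4 + 239x^3 + 1114x^2 - 87x - 2295.
Then x = 9/7 is a root, giving the factor (7x - 9) and quotient 3x^3 + 38x^2 + 208x + 255.
Then x = -5/3 is a root, so (3x + 5) divides it; the quotient is x^2 + 11x + 51.
The quadratic x^2 + 11x + 51 has discriminant -83 < 0 and is irreducible over ℤ.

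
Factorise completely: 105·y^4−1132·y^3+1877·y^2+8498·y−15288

(3·y−14)·(5·y+13)·(7·y−12)·(y−7)

Testing divisors of the constant over divisors of the leading coefficient, y = 7 is a root, so (y−7) is a factor; dividing leaves 105·y^3−397·y^2−902·y+2184.
Then y = 12/7 is a root, so (7·y−12) divides it; the quotient is 15·y^2−31·y−182.
The remaining quadratic factors as (5·y+13)(3·y−14).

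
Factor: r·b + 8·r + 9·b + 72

Group as (r·b + 8·r) + (9·b + 72) = r·(b + 8) + 9·(b + 8).
Both groups share the factor (b + 8).

(b + 8)·(r + 9)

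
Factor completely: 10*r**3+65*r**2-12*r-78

(2*r+13)*(5*r**2-6)

Group as (10*r**3-12*r) + (65*r**2-78) = 2*r*(5*r**2-6) + 13*(5*r**2-6).
Both groups share the factor (5*r**2-6).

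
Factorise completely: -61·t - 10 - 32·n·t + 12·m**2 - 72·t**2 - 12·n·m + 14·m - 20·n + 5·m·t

Group: -4·n·(3·m + 8·t + 5) + (4·m - 9·t - 2)·(3·m + 8·t + 5); both groups contain (3·m + 8·t + 5).

-(4·n - 4·m + 9·t + 2)·(3·m + 8·t + 5)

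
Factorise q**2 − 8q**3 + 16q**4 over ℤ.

Pull out the common factor q**2, leaving 16q**2 − 8q + 1.
Recognize a perfect-square trinomial with the parts 1 and 4q.

q**2(4q − 1)**2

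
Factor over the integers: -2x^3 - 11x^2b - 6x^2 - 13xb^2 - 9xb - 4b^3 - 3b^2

Group: x(-2x^2 - 9xb - 6x - 4b^2 - 3b) + b(-2x^2 - 9xb - 6x - 4b^2 - 3b); both groups contain (-2x^2 - 9xb - 6x - 4b^2 - 3b), so (x + b) is a factor with cofactor -2x^2 - 9xb - 6x - 4b^2 - 3b.
The cofactor groups again: -2x^2 - 9xb - 6x - 4b^2 - 3b = -x(2x + b) + (-4b - 3)(2x + b); both groups contain (2x + b), giving -(x + 4b + 3)(2x + b).

-(x + 4b + 3)(2x + b)(x + b)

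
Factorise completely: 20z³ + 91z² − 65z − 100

(4z − 5)(5z + 4)(z + 5)

Trying the rational-root candidates, z = −4/5 is a root, giving the factor (5z + 4) and quotient 4z² + 15z − 25.
The remaining quadratic factors as (z + 5)(4z − 5).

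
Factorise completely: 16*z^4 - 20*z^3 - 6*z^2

Pull out the common factor 2*z^2, then factor the remaining trinomial.

2*z^2*(2*z - 3)*(4*z + 1)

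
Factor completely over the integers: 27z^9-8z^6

Every term has a factor of z^6; factoring it out leaves 27z^3-8.
Recognize a difference of cubes with the parts 3z and 2.

z^6(3z-2)(9z^2+6z+4)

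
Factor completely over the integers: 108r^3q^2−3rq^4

3q^2r(6r−q)(6r+q)

Every term has a factor of 3rq^2. Then 36r^2−q^2 = (6r)² − (q)².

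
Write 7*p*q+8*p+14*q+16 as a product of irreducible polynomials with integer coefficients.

(7*q+8)*(p+2)

Group as (7*p*q+8*p) + (14*q+16) = p*(7*q+8) + 2*(7*q+8).
Both groups share the factor (7*q+8).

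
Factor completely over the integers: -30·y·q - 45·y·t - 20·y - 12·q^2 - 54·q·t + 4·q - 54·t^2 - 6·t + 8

-(5·y + 2·q + 6·t - 2)·(6·q + 9·t + 4)

Group: -5·y·(6·q + 9·t + 4) + (-2·q - 6·t + 2)·(6·q + 9·t + 4); both groups contain (6·q + 9·t + 4).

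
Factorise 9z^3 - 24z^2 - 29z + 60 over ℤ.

(3z + 5)(3z - 4)(z - 3)

By the rational root theorem, z = 4/3 is a root, so (3z - 4) divides it; the quotient is 3z^2 - 4z - 15.
The remaining quadratic factors as (z - 3)(3z + 5).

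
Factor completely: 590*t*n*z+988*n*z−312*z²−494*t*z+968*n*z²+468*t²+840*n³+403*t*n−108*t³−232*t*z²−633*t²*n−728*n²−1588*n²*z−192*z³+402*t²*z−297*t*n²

−(9*t−8*n+4*z)*(3*t+15*n−8*z−13)*(4*t+7*n−6*z)

Group: 9*t*(−12*t²−81*t*n+50*t*z+52*t−105*n²+146*n*z+91*n−48*z²−78*z) + (−8*n+4*z)*(−12*t²−81*t*n+50*t*z+52*t−105*n²+146*n*z+91*n−48*z²−78*z); both groups contain (−12*t²−81*t*n+50*t*z+52*t−105*n²+146*n*z+91*n−48*z²−78*z), so (9*t−8*n+4*z) is a factor with cofactor −12*t²−81*t*n+50*t*z+52*t−105*n²+146*n*z+91*n−48*z²−78*z.
The cofactor groups again: −12*t²−81*t*n+50*t*z+52*t−105*n²+146*n*z+91*n−48*z²−78*z = −4*t*(3*t+15*n−8*z−13) + (−7*n+6*z)*(3*t+15*n−8*z−13); both groups contain (3*t+15*n−8*z−13), giving −(4*t+7*n−6*z)*(3*t+15*n−8*z−13).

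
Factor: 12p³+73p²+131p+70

(3p+10)(4p+7)(p+1)

Testing divisors of the constant over divisors of the leading coefficient, p = −7/4 is a root, giving the factor (4p+7) and quotient 3p²+13p+10.
The remaining quadratic factors as (p+1)(3p+10).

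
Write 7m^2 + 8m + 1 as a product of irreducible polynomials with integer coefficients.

(7m + 1)(m + 1)

Need a pair with product 7·1 = 7 and sum 8: that's 1 and 7.
Split the middle term: 7m^2 + m + 7m + 1 = m(7m + 1) + (7m + 1).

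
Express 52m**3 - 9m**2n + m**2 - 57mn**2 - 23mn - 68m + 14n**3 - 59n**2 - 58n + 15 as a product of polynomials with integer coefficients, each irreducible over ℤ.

Group: 13m(4m**2 - 5mn + m + n**2 - 4n - 5) + (14n - 3)(4m**2 - 5mn + m + n**2 - 4n - 5); both groups contain (4m**2 - 5mn + m + n**2 - 4n - 5), so (13m + 14n - 3) is a factor with cofactor 4m**2 - 5mn + m + n**2 - 4n - 5.
The cofactor groups again: 4m**2 - 5mn + m + n**2 - 4n - 5 = 4m(m - n - 1) + (-n + 5)(m - n - 1); both groups contain (m - n - 1), giving (4m - n + 5)(m - n - 1).

(13m + 14n - 3)(4m - n + 5)(m - n - 1)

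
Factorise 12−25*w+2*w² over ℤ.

Need a pair with product 2·12 = 24 and sum −25: that's −1 and −24.
Split the middle term: 2*w²−w − 24*w+12 = w*(2*w−1) − 12*(2*w−1).

(2*w−1)*(w−12)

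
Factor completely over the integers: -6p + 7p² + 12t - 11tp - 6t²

-(2t - p)(3t + 7p - 6)

Group: -2t(3t + 7p - 6) + p(3t + 7p - 6); both groups contain (3t + 7p - 6).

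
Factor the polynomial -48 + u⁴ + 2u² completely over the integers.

Substitute w = u² to get a quadratic in w, then factor.
u² + 8 is irreducible over ℤ (always positive, so no real roots).
u² - 6 is irreducible over ℤ (6 is not a perfect square).

(u² + 8)(u² - 6)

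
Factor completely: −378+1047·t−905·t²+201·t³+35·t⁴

(5·t−7)·(7·t−6)·(t+9)·(t−1)

Among the possible rational roots, t = 7/5 is a root, giving the factor (5·t−7) and quotient 7·t³+50·t²−111·t+54.
Then t = 1 is a root, so (t−1) divides it; the quotient is 7·t²+57·t−54.
The remaining quadratic factors as (t+9)(7·t−6).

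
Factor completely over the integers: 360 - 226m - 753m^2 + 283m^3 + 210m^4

(2m + 5)(3m - 2)(5m + 4)(7m - 9)

Testing divisors of the constant over divisors of the leading coefficient, m = 9/7 is a root, so (7m - 9) divides it; the quotient is 30m^3 + 79m^2 - 6m - 40.
Next, m = -5/2 is a root, so (2m + 5) is a factor; dividing leaves 15m^2 + 2m - 8.
The remaining quadratic factors as (5m + 4)(3m - 2).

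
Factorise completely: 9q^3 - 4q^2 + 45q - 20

(9q - 4)(q^2 + 5)

Group as (9q^3 + 45q) + (-4q^2 - 20) = 9q(q^2 + 5) - 4(q^2 + 5).
Both groups share the factor (q^2 + 5).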